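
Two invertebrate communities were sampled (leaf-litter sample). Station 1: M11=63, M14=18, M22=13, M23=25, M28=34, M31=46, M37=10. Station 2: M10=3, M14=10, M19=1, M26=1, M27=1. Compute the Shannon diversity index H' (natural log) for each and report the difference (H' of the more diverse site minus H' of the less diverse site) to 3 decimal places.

0.646

Station 1: N=209, proportions 0.30144, 0.08612, 0.0622, 0.11962, 0.16268, 0.2201, 0.04785, giving H' = 1.77343 (working shown to 5 dp, full precision carried).
Station 2: N=16, proportions 0.1875, 0.625, 0.0625, 0.0625, 0.0625, giving H' = 1.12748.
Difference = |1.77343 − 1.12748| = 0.64595, i.e. 0.646 to 3 decimal places.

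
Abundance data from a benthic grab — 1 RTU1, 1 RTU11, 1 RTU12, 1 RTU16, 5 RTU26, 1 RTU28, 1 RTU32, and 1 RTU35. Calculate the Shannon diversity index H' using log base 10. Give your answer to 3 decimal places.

Total N = 1+1+1+1+5+1+1+1 = 12, so the proportions are 0.08333, 0.08333, 0.08333, 0.08333, 0.41667, 0.08333, 0.08333, 0.08333 (working shown to 5 dp, full precision carried).
Each pᵢ log₁₀ pᵢ term: 0.08333×(-1.07918)=-0.08993, 0.08333×(-1.07918)=-0.08993, 0.08333×(-1.07918)=-0.08993, 0.08333×(-1.07918)=-0.08993, 0.41667×(-0.38021)=-0.15842, 0.08333×(-1.07918)=-0.08993, 0.08333×(-1.07918)=-0.08993, 0.08333×(-1.07918)=-0.08993.
Sum = -0.78794, so H' = 0.788.

0.788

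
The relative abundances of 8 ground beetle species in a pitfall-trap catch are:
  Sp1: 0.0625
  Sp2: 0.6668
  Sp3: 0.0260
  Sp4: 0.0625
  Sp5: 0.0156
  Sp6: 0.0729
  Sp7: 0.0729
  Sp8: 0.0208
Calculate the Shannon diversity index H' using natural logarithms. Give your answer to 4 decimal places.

Each pᵢ ln pᵢ term (working shown to 6 dp, full precision carried): 0.0625×(-2.772589)=-0.173287, 0.6668×(-0.405265)=-0.270231, 0.026×(-3.649659)=-0.094891, 0.0625×(-2.772589)=-0.173287, 0.0156×(-4.160484)=-0.064904, 0.0729×(-2.618667)=-0.190901, 0.0729×(-2.618667)=-0.190901, 0.0208×(-3.872802)=-0.080554.
Sum = -1.238955, so H' = 1.2390.

1.2390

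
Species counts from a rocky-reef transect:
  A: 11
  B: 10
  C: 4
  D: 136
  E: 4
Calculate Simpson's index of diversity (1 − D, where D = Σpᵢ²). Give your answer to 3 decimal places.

Total N = 11+10+4+136+4 = 165, so the proportions are 0.06667, 0.06061, 0.02424, 0.82424, 0.02424 (working shown to 5 dp, full precision carried).
D = 0.06667² + 0.06061² + 0.02424² + 0.82424² + 0.02424² = 0.00444 + 0.00367 + 0.00059 + 0.67938 + 0.00059 = 0.68867.
So 1 − D = 0.31133, i.e. 0.311 to 3 decimal places.

0.311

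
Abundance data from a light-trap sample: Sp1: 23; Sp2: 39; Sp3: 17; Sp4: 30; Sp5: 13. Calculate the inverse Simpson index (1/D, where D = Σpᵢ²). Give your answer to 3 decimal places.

Total N = 23+39+17+30+13 = 122, so the proportions are 0.1885246, 0.3196721, 0.1393443, 0.2459016, 0.1065574 (working shown to 7 dp, full precision carried).
D = 0.1885246² + 0.3196721² + 0.1393443² + 0.2459016² + 0.1065574² = 0.0355415 + 0.1021903 + 0.0194168 + 0.0604676 + 0.0113545 = 0.2289707.
So 1/D = 4.36737, i.e. 4.367 to 3 decimal places.

4.367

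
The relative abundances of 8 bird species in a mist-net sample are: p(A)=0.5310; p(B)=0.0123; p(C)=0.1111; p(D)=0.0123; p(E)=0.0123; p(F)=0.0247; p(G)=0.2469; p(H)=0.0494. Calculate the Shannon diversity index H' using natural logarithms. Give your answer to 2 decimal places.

1.33

Each pᵢ ln pᵢ term (working shown to 4 dp, full precision carried): 0.531×(-0.6330)=-0.3361, 0.0123×(-4.3982)=-0.0541, 0.1111×(-2.1973)=-0.2441, 0.0123×(-4.3982)=-0.0541, 0.0123×(-4.3982)=-0.0541, 0.0247×(-3.7010)=-0.0914, 0.2469×(-1.3988)=-0.3454, 0.0494×(-3.0078)=-0.1486.
Sum = -1.3279, so H' = 1.33.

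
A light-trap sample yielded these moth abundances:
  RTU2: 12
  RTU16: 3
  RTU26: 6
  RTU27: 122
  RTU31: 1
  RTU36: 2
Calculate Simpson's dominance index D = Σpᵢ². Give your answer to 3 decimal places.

0.707

Total N = 12+3+6+122+1+2 = 146, so the proportions are 0.08219, 0.02055, 0.0411, 0.83562, 0.00685, 0.0137 (working shown to 5 dp, full precision carried).
D = 0.08219² + 0.02055² + 0.0411² + 0.83562² + 0.00685² + 0.0137² = 0.00676 + 0.00042 + 0.00169 + 0.69825 + 0.00005 + 0.00019 = 0.70736.
To 3 decimal places, D = 0.707.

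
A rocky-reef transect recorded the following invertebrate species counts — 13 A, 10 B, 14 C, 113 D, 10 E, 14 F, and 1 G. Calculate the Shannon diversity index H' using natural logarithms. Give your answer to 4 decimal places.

1.2363

Total N = 13+10+14+113+10+14+1 = 175, so the proportions are 0.074286, 0.057143, 0.08, 0.645714, 0.057143, 0.08, 0.005714 (working shown to 6 dp, full precision carried).
Each pᵢ ln pᵢ term: 0.074286×(-2.599837)=-0.193131, 0.057143×(-2.862201)=-0.163554, 0.08×(-2.525729)=-0.202058, 0.645714×(-0.437398)=-0.282434, 0.057143×(-2.862201)=-0.163554, 0.08×(-2.525729)=-0.202058, 0.005714×(-5.164786)=-0.029513.
Sum = -1.236303, so H' = 1.2363.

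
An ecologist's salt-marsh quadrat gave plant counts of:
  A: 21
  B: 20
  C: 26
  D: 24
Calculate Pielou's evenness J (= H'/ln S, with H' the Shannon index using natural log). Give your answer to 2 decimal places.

Total N = 21+20+26+24 = 91, so the proportions are 0.2308, 0.2198, 0.2857, 0.2637 (working shown to 4 dp, full precision carried).
H' = −Σ pᵢ ln pᵢ = −((-0.3384) + (-0.3330) + (-0.3579) + (-0.3515)) = 1.3808.
With S = 4 species, ln S = 1.3863, so J = 1.3808/1.3863 = 0.9961, i.e. 1.00 to 2 decimal places.

1.00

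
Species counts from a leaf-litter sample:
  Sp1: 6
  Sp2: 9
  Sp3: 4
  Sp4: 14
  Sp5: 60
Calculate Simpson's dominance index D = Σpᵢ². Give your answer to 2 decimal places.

0.45

Total N = 6+9+4+14+60 = 93, so the proportions are 0.0645, 0.0968, 0.043, 0.1505, 0.6452 (working shown to 4 dp, full precision carried).
D = 0.0645² + 0.0968² + 0.043² + 0.1505² + 0.6452² = 0.0042 + 0.0094 + 0.0018 + 0.0227 + 0.4162 = 0.4543.
To 2 decimal places, D = 0.45.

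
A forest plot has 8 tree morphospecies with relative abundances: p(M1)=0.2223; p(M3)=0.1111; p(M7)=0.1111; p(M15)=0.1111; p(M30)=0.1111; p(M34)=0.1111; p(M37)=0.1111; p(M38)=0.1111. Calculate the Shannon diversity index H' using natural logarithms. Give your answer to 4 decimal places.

Each pᵢ ln pᵢ term (working shown to 6 dp, full precision carried): 0.2223×(-1.503727)=-0.334279, 0.1111×(-2.197325)=-0.244123, 0.1111×(-2.197325)=-0.244123, 0.1111×(-2.197325)=-0.244123, 0.1111×(-2.197325)=-0.244123, 0.1111×(-2.197325)=-0.244123, 0.1111×(-2.197325)=-0.244123, 0.1111×(-2.197325)=-0.244123.
Sum = -2.043138, so H' = 2.0431.

2.0431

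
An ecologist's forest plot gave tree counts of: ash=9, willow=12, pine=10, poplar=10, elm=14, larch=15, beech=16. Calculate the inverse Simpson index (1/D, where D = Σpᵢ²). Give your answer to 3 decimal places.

Total N = 9+12+10+10+14+15+16 = 86, so the proportions are 0.1046512, 0.1395349, 0.1162791, 0.1162791, 0.1627907, 0.1744186, 0.1860465 (working shown to 7 dp, full precision carried).
D = 0.1046512² + 0.1395349² + 0.1162791² + 0.1162791² + 0.1627907² + 0.1744186² + 0.1860465² = 0.0109519 + 0.0194700 + 0.0135208 + 0.0135208 + 0.0265008 + 0.0304218 + 0.0346133 = 0.1489995.
So 1/D = 6.71143, i.e. 6.711 to 3 decimal places.

6.711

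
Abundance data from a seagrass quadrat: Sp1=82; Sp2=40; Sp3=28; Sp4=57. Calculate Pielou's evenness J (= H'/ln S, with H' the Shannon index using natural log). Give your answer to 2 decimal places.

Total N = 82+40+28+57 = 207, so the proportions are 0.3961, 0.1932, 0.1353, 0.2754 (working shown to 4 dp, full precision carried).
H' = −Σ pᵢ ln pᵢ = −((-0.3668) + (-0.3177) + (-0.2706) + (-0.3551)) = 1.3102.
With S = 4 species, ln S = 1.3863, so J = 1.3102/1.3863 = 0.9451, i.e. 0.95 to 2 decimal places.

0.95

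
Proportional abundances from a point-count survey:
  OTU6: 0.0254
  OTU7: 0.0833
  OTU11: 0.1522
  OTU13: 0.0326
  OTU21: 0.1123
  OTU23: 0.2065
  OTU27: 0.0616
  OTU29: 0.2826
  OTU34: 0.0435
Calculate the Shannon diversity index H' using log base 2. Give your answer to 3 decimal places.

2.792

Each pᵢ log₂ pᵢ term (working shown to 5 dp, full precision carried): 0.0254×(-5.29903)=-0.13460, 0.0833×(-3.58554)=-0.29868, 0.1522×(-2.71596)=-0.41337, 0.0326×(-4.93898)=-0.16101, 0.1123×(-3.15457)=-0.35426, 0.2065×(-2.27579)=-0.46995, 0.0616×(-4.02093)=-0.24769, 0.2826×(-1.82317)=-0.51523, 0.0435×(-4.52284)=-0.19674.
Sum = -2.79152, so H' = 2.792.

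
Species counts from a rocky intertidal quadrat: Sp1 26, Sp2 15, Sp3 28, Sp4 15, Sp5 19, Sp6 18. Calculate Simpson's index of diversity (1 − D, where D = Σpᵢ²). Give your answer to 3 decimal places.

0.823

Total N = 26+15+28+15+19+18 = 121, so the proportions are 0.21488, 0.12397, 0.2314, 0.12397, 0.15702, 0.14876 (working shown to 5 dp, full precision carried).
D = 0.21488² + 0.12397² + 0.2314² + 0.12397² + 0.15702² + 0.14876² = 0.04617 + 0.01537 + 0.05355 + 0.01537 + 0.02466 + 0.02213 = 0.17724.
So 1 − D = 0.82276, i.e. 0.823 to 3 decimal places.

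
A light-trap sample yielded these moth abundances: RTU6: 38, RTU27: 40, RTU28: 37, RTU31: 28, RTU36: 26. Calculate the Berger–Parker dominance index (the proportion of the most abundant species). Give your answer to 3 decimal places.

Total N = 38+40+37+28+26 = 169, so the proportions are 0.22485, 0.23669, 0.21893, 0.16568, 0.15385 (working shown to 5 dp, full precision carried).
The largest proportion is 0.23669, i.e. d = 0.237 to 3 decimal places.

0.237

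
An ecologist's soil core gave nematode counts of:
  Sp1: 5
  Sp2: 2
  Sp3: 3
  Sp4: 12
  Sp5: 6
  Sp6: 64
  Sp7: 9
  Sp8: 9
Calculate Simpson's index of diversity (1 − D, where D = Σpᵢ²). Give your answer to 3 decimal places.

0.630

Total N = 5+2+3+12+6+64+9+9 = 110, so the proportions are 0.04545, 0.01818, 0.02727, 0.10909, 0.05455, 0.58182, 0.08182, 0.08182 (working shown to 5 dp, full precision carried).
D = 0.04545² + 0.01818² + 0.02727² + 0.10909² + 0.05455² + 0.58182² + 0.08182² + 0.08182² = 0.00207 + 0.00033 + 0.00074 + 0.01190 + 0.00298 + 0.33851 + 0.00669 + 0.00669 = 0.36992.
So 1 − D = 0.63008, i.e. 0.630 to 3 decimal places.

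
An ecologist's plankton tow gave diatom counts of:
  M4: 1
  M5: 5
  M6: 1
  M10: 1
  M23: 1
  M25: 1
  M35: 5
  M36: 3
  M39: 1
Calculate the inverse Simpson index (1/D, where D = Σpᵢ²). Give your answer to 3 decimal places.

Total N = 1+5+1+1+1+1+5+3+1 = 19, so the proportions are 0.0526316, 0.2631579, 0.0526316, 0.0526316, 0.0526316, 0.0526316, 0.2631579, 0.1578947, 0.0526316 (working shown to 7 dp, full precision carried).
D = 0.0526316² + 0.2631579² + 0.0526316² + 0.0526316² + 0.0526316² + 0.0526316² + 0.2631579² + 0.1578947² + 0.0526316² = 0.0027701 + 0.0692521 + 0.0027701 + 0.0027701 + 0.0027701 + 0.0027701 + 0.0692521 + 0.0249307 + 0.0027701 = 0.1800554.
So 1/D = 5.55385, i.e. 5.554 to 3 decimal places.

5.554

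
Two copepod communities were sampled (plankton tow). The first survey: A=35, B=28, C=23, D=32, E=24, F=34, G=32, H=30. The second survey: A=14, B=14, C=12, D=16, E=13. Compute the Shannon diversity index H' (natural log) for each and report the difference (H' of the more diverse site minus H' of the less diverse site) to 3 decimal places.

The first survey: N=238, proportions 0.147059, 0.117647, 0.096639, 0.134454, 0.10084, 0.142857, 0.134454, 0.12605, giving H' = 2.069465 (working shown to 6 dp, full precision carried).
The second survey: N=69, proportions 0.202899, 0.202899, 0.173913, 0.231884, 0.188406, giving H' = 1.604857.
Difference = |2.069465 − 1.604857| = 0.464608, i.e. 0.465 to 3 decimal places.

0.465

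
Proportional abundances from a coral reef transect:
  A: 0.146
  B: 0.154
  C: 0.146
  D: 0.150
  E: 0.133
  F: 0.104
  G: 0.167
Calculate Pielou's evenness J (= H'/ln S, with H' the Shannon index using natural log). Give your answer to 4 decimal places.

H' = −Σ pᵢ ln pᵢ = −((-0.280926) + (-0.288104) + (-0.280926) + (-0.284568) + (-0.268315) + (-0.235390) + (-0.298890)) = 1.937118 (working shown to 6 dp, full precision carried).
With S = 7 species, ln S = 1.945910, so J = 1.937118/1.945910 = 0.995482, i.e. 0.9955 to 4 decimal places.

0.9955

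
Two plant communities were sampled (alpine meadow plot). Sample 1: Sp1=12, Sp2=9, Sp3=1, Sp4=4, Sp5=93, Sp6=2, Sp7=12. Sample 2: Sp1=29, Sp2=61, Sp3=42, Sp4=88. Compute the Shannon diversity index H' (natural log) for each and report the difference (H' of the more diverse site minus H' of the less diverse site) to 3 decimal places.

0.234

Sample 1: N=133, proportions 0.09023, 0.06767, 0.00752, 0.03008, 0.69925, 0.01504, 0.09023, giving H' = 1.07173 (working shown to 5 dp, full precision carried).
Sample 2: N=220, proportions 0.13182, 0.27727, 0.19091, 0.4, giving H' = 1.30543.
Difference = |1.07173 − 1.30543| = 0.23370, i.e. 0.234 to 3 decimal places.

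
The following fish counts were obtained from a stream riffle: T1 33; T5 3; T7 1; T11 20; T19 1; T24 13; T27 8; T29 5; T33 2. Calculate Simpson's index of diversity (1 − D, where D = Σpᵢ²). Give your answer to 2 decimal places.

0.76

Total N = 33+3+1+20+1+13+8+5+2 = 86, so the proportions are 0.3837, 0.0349, 0.0116, 0.2326, 0.0116, 0.1512, 0.093, 0.0581, 0.0233 (working shown to 4 dp, full precision carried).
D = 0.3837² + 0.0349² + 0.0116² + 0.2326² + 0.0116² + 0.1512² + 0.093² + 0.0581² + 0.0233² = 0.1472 + 0.0012 + 0.0001 + 0.0541 + 0.0001 + 0.0229 + 0.0087 + 0.0034 + 0.0005 = 0.2382.
So 1 − D = 0.7618, i.e. 0.76 to 2 decimal places.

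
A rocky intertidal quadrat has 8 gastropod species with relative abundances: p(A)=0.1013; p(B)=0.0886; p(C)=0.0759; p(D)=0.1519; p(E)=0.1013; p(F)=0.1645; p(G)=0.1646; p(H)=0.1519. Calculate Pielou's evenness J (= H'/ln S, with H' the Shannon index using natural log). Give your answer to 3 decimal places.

0.981

H' = −Σ pᵢ ln pᵢ = −((-0.23194) + (-0.21473) + (-0.19570) + (-0.28626) + (-0.23194) + (-0.29690) + (-0.29698) + (-0.28626)) = 2.04071 (working shown to 5 dp, full precision carried).
With S = 8 species, ln S = 2.07944, so J = 2.04071/2.07944 = 0.98137, i.e. 0.981 to 3 decimal places.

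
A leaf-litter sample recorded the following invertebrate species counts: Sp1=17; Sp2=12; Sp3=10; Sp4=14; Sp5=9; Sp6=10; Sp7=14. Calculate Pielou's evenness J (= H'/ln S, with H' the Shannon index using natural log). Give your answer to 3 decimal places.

Total N = 17+12+10+14+9+10+14 = 86, so the proportions are 0.19767, 0.13953, 0.11628, 0.16279, 0.10465, 0.11628, 0.16279 (working shown to 5 dp, full precision carried).
H' = −Σ pᵢ ln pᵢ = −((-0.32046) + (-0.27481) + (-0.25020) + (-0.29551) + (-0.23621) + (-0.25020) + (-0.29551)) = 1.92291.
With S = 7 species, ln S = 1.94591, so J = 1.92291/1.94591 = 0.98818, i.e. 0.988 to 3 decimal places.

0.988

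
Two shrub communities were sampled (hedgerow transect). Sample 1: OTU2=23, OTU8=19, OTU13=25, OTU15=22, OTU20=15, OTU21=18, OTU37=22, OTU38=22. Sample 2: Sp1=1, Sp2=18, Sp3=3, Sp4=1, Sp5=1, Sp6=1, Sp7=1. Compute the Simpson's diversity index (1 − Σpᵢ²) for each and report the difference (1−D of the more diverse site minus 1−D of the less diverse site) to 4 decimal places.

Sample 1: N=166, proportions 0.138554, 0.114458, 0.150602, 0.13253, 0.090361, 0.108434, 0.13253, 0.13253, giving 1−D = 0.872405 (working shown to 6 dp, full precision carried).
Sample 2: N=26, proportions 0.038462, 0.692308, 0.115385, 0.038462, 0.038462, 0.038462, 0.038462, giving 1−D = 0.500000.
Difference = |0.872405 − 0.500000| = 0.372405, i.e. 0.3724 to 4 decimal places.

0.3724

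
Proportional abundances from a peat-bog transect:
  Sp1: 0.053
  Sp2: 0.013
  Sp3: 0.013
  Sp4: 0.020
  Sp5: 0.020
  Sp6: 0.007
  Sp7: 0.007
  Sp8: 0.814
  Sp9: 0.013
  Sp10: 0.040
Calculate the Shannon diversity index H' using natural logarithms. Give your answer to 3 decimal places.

Each pᵢ ln pᵢ term (working shown to 5 dp, full precision carried): 0.053×(-2.93746)=-0.15569, 0.013×(-4.34281)=-0.05646, 0.013×(-4.34281)=-0.05646, 0.02×(-3.91202)=-0.07824, 0.02×(-3.91202)=-0.07824, 0.007×(-4.96185)=-0.03473, 0.007×(-4.96185)=-0.03473, 0.814×(-0.20579)=-0.16752, 0.013×(-4.34281)=-0.05646, 0.04×(-3.21888)=-0.12876.
Sum = -0.84727, so H' = 0.847.

0.847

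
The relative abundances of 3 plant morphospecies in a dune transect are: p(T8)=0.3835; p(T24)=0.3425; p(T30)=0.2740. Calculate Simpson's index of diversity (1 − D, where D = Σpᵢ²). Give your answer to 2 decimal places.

0.66

D = 0.3835² + 0.3425² + 0.274² = 0.1471 + 0.1173 + 0.0751 = 0.3395 (working shown to 4 dp, full precision carried).
So 1 − D = 0.6605, i.e. 0.66 to 2 decimal places.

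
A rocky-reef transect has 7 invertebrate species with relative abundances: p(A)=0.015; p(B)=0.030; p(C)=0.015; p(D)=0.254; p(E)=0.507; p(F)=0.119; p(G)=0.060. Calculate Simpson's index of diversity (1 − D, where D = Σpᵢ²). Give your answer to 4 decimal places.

0.6593

D = 0.015² + 0.03² + 0.015² + 0.254² + 0.507² + 0.119² + 0.06² = 0.000225 + 0.000900 + 0.000225 + 0.064516 + 0.257049 + 0.014161 + 0.003600 = 0.340676 (working shown to 6 dp, full precision carried).
So 1 − D = 0.659324, i.e. 0.6593 to 4 decimal places.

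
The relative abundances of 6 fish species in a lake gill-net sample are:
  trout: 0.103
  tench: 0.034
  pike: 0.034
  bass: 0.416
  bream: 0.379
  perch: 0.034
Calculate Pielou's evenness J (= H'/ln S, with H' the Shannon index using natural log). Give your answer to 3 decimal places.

0.732

H' = −Σ pᵢ ln pᵢ = −((-0.23412) + (-0.11497) + (-0.11497) + (-0.36486) + (-0.36771) + (-0.11497)) = 1.31160 (working shown to 5 dp, full precision carried).
With S = 6 species, ln S = 1.79176, so J = 1.31160/1.79176 = 0.73202, i.e. 0.732 to 3 decimal places.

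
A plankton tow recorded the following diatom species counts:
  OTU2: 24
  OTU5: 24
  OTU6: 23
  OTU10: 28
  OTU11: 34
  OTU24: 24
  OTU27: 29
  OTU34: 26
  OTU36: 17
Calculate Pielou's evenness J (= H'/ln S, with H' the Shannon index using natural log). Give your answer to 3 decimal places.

Total N = 24+24+23+28+34+24+29+26+17 = 229, so the proportions are 0.1048, 0.1048, 0.10044, 0.12227, 0.14847, 0.1048, 0.12664, 0.11354, 0.07424 (working shown to 5 dp, full precision carried).
H' = −Σ pᵢ ln pᵢ = −((-0.23640) + (-0.23640) + (-0.23083) + (-0.25695) + (-0.28319) + (-0.23640) + (-0.26169) + (-0.24701) + (-0.19305)) = 2.18193.
With S = 9 species, ln S = 2.19722, so J = 2.18193/2.19722 = 0.99304, i.e. 0.993 to 3 decimal places.

0.993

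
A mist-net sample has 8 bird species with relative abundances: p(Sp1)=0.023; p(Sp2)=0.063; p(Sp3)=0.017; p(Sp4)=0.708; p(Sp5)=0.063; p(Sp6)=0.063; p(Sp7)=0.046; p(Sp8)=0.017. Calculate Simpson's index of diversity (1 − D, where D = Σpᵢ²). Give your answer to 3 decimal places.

D = 0.023² + 0.063² + 0.017² + 0.708² + 0.063² + 0.063² + 0.046² + 0.017² = 0.00053 + 0.00397 + 0.00029 + 0.50126 + 0.00397 + 0.00397 + 0.00212 + 0.00029 = 0.51639 (working shown to 5 dp, full precision carried).
So 1 − D = 0.48361, i.e. 0.484 to 3 decimal places.

0.484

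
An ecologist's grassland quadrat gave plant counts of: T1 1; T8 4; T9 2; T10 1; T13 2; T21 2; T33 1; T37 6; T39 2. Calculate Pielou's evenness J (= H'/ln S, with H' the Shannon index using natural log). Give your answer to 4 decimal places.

Total N = 1+4+2+1+2+2+1+6+2 = 21, so the proportions are 0.047619, 0.190476, 0.095238, 0.047619, 0.095238, 0.095238, 0.047619, 0.285714, 0.095238 (working shown to 6 dp, full precision carried).
H' = −Σ pᵢ ln pᵢ = −((-0.144977) + (-0.315853) + (-0.223941) + (-0.144977) + (-0.223941) + (-0.223941) + (-0.144977) + (-0.357932) + (-0.223941)) = 2.004479.
With S = 9 species, ln S = 2.197225, so J = 2.004479/2.197225 = 0.912278, i.e. 0.9123 to 4 decimal places.

0.9123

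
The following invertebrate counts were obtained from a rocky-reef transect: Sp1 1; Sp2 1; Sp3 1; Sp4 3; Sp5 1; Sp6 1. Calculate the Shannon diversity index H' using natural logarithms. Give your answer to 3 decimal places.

Total N = 1+1+1+3+1+1 = 8, so the proportions are 0.125, 0.125, 0.125, 0.375, 0.125, 0.125 (working shown to 5 dp, full precision carried).
Each pᵢ ln pᵢ term: 0.125×(-2.07944)=-0.25993, 0.125×(-2.07944)=-0.25993, 0.125×(-2.07944)=-0.25993, 0.375×(-0.98083)=-0.36781, 0.125×(-2.07944)=-0.25993, 0.125×(-2.07944)=-0.25993.
Sum = -1.66746, so H' = 1.667.

1.667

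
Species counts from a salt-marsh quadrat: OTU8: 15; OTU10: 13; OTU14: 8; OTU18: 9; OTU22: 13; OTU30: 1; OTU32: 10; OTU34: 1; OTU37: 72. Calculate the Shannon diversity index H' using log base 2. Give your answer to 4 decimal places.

2.3272

Total N = 15+13+8+9+13+1+10+1+72 = 142, so the proportions are 0.105634, 0.091549, 0.056338, 0.06338, 0.091549, 0.007042, 0.070423, 0.007042, 0.507042 (working shown to 6 dp, full precision carried).
Each pᵢ log₂ pᵢ term: 0.105634×(-3.242857)=-0.342555, 0.091549×(-3.449307)=-0.315782, 0.056338×(-4.149747)=-0.233789, 0.06338×(-3.979822)=-0.252242, 0.091549×(-3.449307)=-0.315782, 0.007042×(-7.149747)=-0.050350, 0.070423×(-3.827819)=-0.269565, 0.007042×(-7.149747)=-0.050350, 0.507042×(-0.979822)=-0.496811.
Sum = -2.327226, so H' = 2.3272.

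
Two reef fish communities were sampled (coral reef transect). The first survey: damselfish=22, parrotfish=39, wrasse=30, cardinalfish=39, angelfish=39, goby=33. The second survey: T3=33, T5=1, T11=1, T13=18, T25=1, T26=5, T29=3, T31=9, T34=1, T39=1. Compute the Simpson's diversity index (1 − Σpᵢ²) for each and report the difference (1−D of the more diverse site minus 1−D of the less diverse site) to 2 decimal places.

The first survey: N=202, proportions 0.10891, 0.19307, 0.14851, 0.19307, 0.19307, 0.16337, giving 1−D = 0.82757 (working shown to 5 dp, full precision carried).
The second survey: N=73, proportions 0.45205, 0.0137, 0.0137, 0.24658, 0.0137, 0.06849, 0.0411, 0.12329, 0.0137, 0.0137, giving 1−D = 0.71233.
Difference = |0.82757 − 0.71233| = 0.11524, i.e. 0.12 to 2 decimal places.

0.12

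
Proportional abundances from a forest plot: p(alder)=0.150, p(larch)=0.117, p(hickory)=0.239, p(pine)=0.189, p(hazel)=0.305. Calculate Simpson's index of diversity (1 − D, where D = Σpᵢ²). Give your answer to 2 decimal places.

0.78

D = 0.15² + 0.117² + 0.239² + 0.189² + 0.305² = 0.0225 + 0.0137 + 0.0571 + 0.0357 + 0.0930 = 0.2221 (working shown to 4 dp, full precision carried).
So 1 − D = 0.7779, i.e. 0.78 to 2 decimal places.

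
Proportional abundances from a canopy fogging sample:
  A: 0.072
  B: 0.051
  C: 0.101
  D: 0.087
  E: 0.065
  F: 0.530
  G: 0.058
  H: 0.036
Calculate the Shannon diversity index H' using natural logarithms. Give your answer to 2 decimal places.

1.58

Each pᵢ ln pᵢ term (working shown to 4 dp, full precision carried): 0.072×(-2.6311)=-0.1894, 0.051×(-2.9759)=-0.1518, 0.101×(-2.2926)=-0.2316, 0.087×(-2.4418)=-0.2124, 0.065×(-2.7334)=-0.1777, 0.53×(-0.6349)=-0.3365, 0.058×(-2.8473)=-0.1651, 0.036×(-3.3242)=-0.1197.
Sum = -1.5842, so H' = 1.58.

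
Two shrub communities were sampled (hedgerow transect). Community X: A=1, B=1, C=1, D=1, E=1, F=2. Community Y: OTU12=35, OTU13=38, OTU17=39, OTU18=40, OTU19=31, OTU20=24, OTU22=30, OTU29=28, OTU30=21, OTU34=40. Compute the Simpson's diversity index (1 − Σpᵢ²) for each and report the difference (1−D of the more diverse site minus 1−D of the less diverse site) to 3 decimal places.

0.080

Community X: N=7, proportions 0.14286, 0.14286, 0.14286, 0.14286, 0.14286, 0.28571, giving 1−D = 0.81633 (working shown to 5 dp, full precision carried).
Community Y: N=326, proportions 0.10736, 0.11656, 0.11963, 0.1227, 0.09509, 0.07362, 0.09202, 0.08589, 0.06442, 0.1227, giving 1−D = 0.89601.
Difference = |0.81633 − 0.89601| = 0.07968, i.e. 0.080 to 3 decimal places.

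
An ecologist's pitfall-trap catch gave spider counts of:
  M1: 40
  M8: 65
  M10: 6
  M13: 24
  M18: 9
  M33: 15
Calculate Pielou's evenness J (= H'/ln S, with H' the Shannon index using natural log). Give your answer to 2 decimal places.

Total N = 40+65+6+24+9+15 = 159, so the proportions are 0.2516, 0.4088, 0.0377, 0.1509, 0.0566, 0.0943 (working shown to 4 dp, full precision carried).
H' = −Σ pᵢ ln pᵢ = −((-0.3472) + (-0.3657) + (-0.1237) + (-0.2854) + (-0.1625) + (-0.2227)) = 1.5072.
With S = 6 species, ln S = 1.7918, so J = 1.5072/1.7918 = 0.8412, i.e. 0.84 to 2 decimal places.

0.84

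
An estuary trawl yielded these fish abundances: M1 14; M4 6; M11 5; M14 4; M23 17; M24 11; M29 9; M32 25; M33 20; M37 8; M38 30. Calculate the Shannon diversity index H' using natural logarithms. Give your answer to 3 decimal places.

2.221

Total N = 14+6+5+4+17+11+9+25+20+8+30 = 149, so the proportions are 0.09396, 0.04027, 0.03356, 0.02685, 0.11409, 0.07383, 0.0604, 0.16779, 0.13423, 0.05369, 0.20134 (working shown to 5 dp, full precision carried).
Each pᵢ ln pᵢ term: 0.09396×(-2.36489)=-0.22220, 0.04027×(-3.21219)=-0.12935, 0.03356×(-3.39451)=-0.11391, 0.02685×(-3.61765)=-0.09712, 0.11409×(-2.17073)=-0.24767, 0.07383×(-2.60605)=-0.19239, 0.0604×(-2.80672)=-0.16953, 0.16779×(-1.78507)=-0.29951, 0.13423×(-2.00821)=-0.26956, 0.05369×(-2.92450)=-0.15702, 0.20134×(-1.60275)=-0.32270.
Sum = -2.22096, so H' = 2.221.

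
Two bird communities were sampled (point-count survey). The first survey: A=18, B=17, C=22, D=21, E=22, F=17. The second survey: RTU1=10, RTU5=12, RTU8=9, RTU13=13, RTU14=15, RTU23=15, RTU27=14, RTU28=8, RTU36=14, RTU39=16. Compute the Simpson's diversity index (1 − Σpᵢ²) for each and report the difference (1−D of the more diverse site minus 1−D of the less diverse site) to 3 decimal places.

The first survey: N=117, proportions 0.15385, 0.1453, 0.18803, 0.17949, 0.18803, 0.1453, giving 1−D = 0.83118 (working shown to 5 dp, full precision carried).
The second survey: N=126, proportions 0.07937, 0.09524, 0.07143, 0.10317, 0.11905, 0.11905, 0.11111, 0.06349, 0.11111, 0.12698, giving 1−D = 0.89569.
Difference = |0.83118 − 0.89569| = 0.06451, i.e. 0.065 to 3 decimal places.

0.065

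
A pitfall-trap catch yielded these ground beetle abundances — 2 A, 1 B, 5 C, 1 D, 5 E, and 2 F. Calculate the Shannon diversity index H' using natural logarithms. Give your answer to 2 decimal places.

Total N = 2+1+5+1+5+2 = 16, so the proportions are 0.125, 0.0625, 0.3125, 0.0625, 0.3125, 0.125 (working shown to 4 dp, full precision carried).
Each pᵢ ln pᵢ term: 0.125×(-2.0794)=-0.2599, 0.0625×(-2.7726)=-0.1733, 0.3125×(-1.1632)=-0.3635, 0.0625×(-2.7726)=-0.1733, 0.3125×(-1.1632)=-0.3635, 0.125×(-2.0794)=-0.2599.
Sum = -1.5934, so H' = 1.59.

1.59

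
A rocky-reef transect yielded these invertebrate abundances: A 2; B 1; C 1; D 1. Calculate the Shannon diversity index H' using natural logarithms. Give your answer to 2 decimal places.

Total N = 2+1+1+1 = 5, so the proportions are 0.4, 0.2, 0.2, 0.2 (working shown to 4 dp, full precision carried).
Each pᵢ ln pᵢ term: 0.4×(-0.9163)=-0.3665, 0.2×(-1.6094)=-0.3219, 0.2×(-1.6094)=-0.3219, 0.2×(-1.6094)=-0.3219.
Sum = -1.3322, so H' = 1.33.

1.33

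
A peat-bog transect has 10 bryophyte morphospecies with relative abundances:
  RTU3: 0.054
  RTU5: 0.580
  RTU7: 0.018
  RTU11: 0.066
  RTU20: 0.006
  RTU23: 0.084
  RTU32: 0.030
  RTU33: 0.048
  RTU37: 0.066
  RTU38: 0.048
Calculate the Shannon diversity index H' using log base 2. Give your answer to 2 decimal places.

Each pᵢ log₂ pᵢ term (working shown to 4 dp, full precision carried): 0.054×(-4.2109)=-0.2274, 0.58×(-0.7859)=-0.4558, 0.018×(-5.7959)=-0.1043, 0.066×(-3.9214)=-0.2588, 0.006×(-7.3808)=-0.0443, 0.084×(-3.5735)=-0.3002, 0.03×(-5.0589)=-0.1518, 0.048×(-4.3808)=-0.2103, 0.066×(-3.9214)=-0.2588, 0.048×(-4.3808)=-0.2103.
Sum = -2.2219, so H' = 2.22.

2.22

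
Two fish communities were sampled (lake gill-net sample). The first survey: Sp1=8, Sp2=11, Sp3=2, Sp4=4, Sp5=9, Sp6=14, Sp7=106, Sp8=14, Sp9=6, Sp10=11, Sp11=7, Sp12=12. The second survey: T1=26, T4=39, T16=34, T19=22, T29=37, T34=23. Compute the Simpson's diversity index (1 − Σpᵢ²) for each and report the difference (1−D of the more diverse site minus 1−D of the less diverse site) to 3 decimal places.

The first survey: N=204, proportions 0.0392157, 0.0539216, 0.0098039, 0.0196078, 0.0441176, 0.0686275, 0.5196078, 0.0686275, 0.0294118, 0.0539216, 0.0343137, 0.0588235, giving 1−D = 0.7053057 (working shown to 7 dp, full precision carried).
The second survey: N=181, proportions 0.1436464, 0.2154696, 0.1878453, 0.121547, 0.2044199, 0.1270718, giving 1−D = 0.8249443.
Difference = |0.7053057 − 0.8249443| = 0.1196386, i.e. 0.120 to 3 decimal places.

0.120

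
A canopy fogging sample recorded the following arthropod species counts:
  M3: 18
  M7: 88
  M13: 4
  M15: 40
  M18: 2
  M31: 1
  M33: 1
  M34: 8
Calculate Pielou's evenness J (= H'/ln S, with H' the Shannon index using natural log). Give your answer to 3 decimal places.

Total N = 18+88+4+40+2+1+1+8 = 162, so the proportions are 0.11111, 0.54321, 0.02469, 0.24691, 0.01235, 0.00617, 0.00617, 0.04938 (working shown to 5 dp, full precision carried).
H' = −Σ pᵢ ln pᵢ = −((-0.24414) + (-0.33150) + (-0.09139) + (-0.34536) + (-0.05425) + (-0.03140) + (-0.03140) + (-0.14855)) = 1.27800.
With S = 8 species, ln S = 2.07944, so J = 1.27800/2.07944 = 0.61459, i.e. 0.615 to 3 decimal places.

0.615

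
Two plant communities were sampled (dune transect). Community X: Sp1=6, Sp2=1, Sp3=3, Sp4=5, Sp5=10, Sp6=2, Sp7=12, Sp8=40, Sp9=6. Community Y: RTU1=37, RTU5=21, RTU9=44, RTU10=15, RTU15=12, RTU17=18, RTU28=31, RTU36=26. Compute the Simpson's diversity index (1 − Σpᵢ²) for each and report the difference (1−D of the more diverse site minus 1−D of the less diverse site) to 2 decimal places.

Community X: N=85, proportions 0.0706, 0.0118, 0.0353, 0.0588, 0.1176, 0.0235, 0.1412, 0.4706, 0.0706, giving 1−D = 0.7294 (working shown to 4 dp, full precision carried).
Community Y: N=204, proportions 0.1814, 0.1029, 0.2157, 0.0735, 0.0588, 0.0882, 0.152, 0.1275, giving 1−D = 0.8540.
Difference = |0.7294 − 0.8540| = 0.1246, i.e. 0.12 to 2 decimal places.

0.12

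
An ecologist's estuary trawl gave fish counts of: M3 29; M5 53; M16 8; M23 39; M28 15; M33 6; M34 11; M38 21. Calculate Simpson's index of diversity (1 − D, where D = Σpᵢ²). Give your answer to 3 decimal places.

Total N = 29+53+8+39+15+6+11+21 = 182, so the proportions are 0.15934, 0.29121, 0.04396, 0.21429, 0.08242, 0.03297, 0.06044, 0.11538 (working shown to 5 dp, full precision carried).
D = 0.15934² + 0.29121² + 0.04396² + 0.21429² + 0.08242² + 0.03297² + 0.06044² + 0.11538² = 0.02539 + 0.08480 + 0.00193 + 0.04592 + 0.00679 + 0.00109 + 0.00365 + 0.01331 = 0.18289.
So 1 − D = 0.81711, i.e. 0.817 to 3 decimal places.

0.817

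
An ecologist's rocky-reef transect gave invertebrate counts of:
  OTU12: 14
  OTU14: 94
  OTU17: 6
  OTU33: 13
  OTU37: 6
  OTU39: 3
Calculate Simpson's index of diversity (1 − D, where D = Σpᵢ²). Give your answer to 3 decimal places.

0.498

Total N = 14+94+6+13+6+3 = 136, so the proportions are 0.10294, 0.69118, 0.04412, 0.09559, 0.04412, 0.02206 (working shown to 5 dp, full precision carried).
D = 0.10294² + 0.69118² + 0.04412² + 0.09559² + 0.04412² + 0.02206² = 0.01060 + 0.47772 + 0.00195 + 0.00914 + 0.00195 + 0.00049 = 0.50184.
So 1 − D = 0.49816, i.e. 0.498 to 3 decimal places.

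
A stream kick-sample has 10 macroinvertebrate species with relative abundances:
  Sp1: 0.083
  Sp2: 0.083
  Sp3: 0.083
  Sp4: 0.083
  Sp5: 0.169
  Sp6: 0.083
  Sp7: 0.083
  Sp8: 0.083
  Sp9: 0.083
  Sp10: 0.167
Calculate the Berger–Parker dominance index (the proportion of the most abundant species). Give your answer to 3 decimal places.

0.169

The largest proportion is 0.169, i.e. d = 0.169 to 3 decimal places.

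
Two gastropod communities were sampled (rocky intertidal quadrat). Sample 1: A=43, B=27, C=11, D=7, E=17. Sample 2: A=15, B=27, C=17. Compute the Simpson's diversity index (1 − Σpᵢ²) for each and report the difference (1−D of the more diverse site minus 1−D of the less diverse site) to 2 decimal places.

0.08

Sample 1: N=105, proportions 0.4095, 0.2571, 0.1048, 0.0667, 0.1619, giving 1−D = 0.7245 (working shown to 4 dp, full precision carried).
Sample 2: N=59, proportions 0.2542, 0.4576, 0.2881, giving 1−D = 0.6429.
Difference = |0.7245 − 0.6429| = 0.0816, i.e. 0.08 to 2 decimal places.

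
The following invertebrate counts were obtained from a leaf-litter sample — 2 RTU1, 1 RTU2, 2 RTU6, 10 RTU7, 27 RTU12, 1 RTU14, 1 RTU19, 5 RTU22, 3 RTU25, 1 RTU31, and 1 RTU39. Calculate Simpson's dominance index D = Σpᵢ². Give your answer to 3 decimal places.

Total N = 2+1+2+10+27+1+1+5+3+1+1 = 54, so the proportions are 0.03704, 0.01852, 0.03704, 0.18519, 0.5, 0.01852, 0.01852, 0.09259, 0.05556, 0.01852, 0.01852 (working shown to 5 dp, full precision carried).
D = 0.03704² + 0.01852² + 0.03704² + 0.18519² + 0.5² + 0.01852² + 0.01852² + 0.09259² + 0.05556² + 0.01852² + 0.01852² = 0.00137 + 0.00034 + 0.00137 + 0.03429 + 0.25000 + 0.00034 + 0.00034 + 0.00857 + 0.00309 + 0.00034 + 0.00034 = 0.30041.
To 3 decimal places, D = 0.300.

0.300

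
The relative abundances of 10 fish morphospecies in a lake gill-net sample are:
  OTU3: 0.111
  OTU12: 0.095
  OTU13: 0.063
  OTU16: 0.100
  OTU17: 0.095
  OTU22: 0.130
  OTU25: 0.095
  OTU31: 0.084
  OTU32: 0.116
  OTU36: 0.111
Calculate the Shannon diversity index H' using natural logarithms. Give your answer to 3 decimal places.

2.286

Each pᵢ ln pᵢ term (working shown to 5 dp, full precision carried): 0.111×(-2.19823)=-0.24400, 0.095×(-2.35388)=-0.22362, 0.063×(-2.76462)=-0.17417, 0.1×(-2.30259)=-0.23026, 0.095×(-2.35388)=-0.22362, 0.13×(-2.04022)=-0.26523, 0.095×(-2.35388)=-0.22362, 0.084×(-2.47694)=-0.20806, 0.116×(-2.15417)=-0.24988, 0.111×(-2.19823)=-0.24400.
Sum = -2.28647, so H' = 2.286.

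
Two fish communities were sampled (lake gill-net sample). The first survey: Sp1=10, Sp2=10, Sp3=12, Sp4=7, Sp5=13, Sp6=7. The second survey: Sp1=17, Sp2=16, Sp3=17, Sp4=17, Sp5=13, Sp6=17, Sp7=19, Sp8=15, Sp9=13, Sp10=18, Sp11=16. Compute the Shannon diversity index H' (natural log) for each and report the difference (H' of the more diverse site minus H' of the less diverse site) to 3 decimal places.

The first survey: N=59, proportions 0.16949, 0.16949, 0.20339, 0.11864, 0.22034, 0.11864, giving H' = 1.76470 (working shown to 5 dp, full precision carried).
The second survey: N=178, proportions 0.09551, 0.08989, 0.09551, 0.09551, 0.07303, 0.09551, 0.10674, 0.08427, 0.07303, 0.10112, 0.08989, giving H' = 2.39155.
Difference = |1.76470 − 2.39155| = 0.62685, i.e. 0.627 to 3 decimal places.

0.627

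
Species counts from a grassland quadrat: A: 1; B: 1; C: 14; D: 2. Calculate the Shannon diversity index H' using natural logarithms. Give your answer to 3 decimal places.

0.761

Total N = 1+1+14+2 = 18, so the proportions are 0.05556, 0.05556, 0.77778, 0.11111 (working shown to 5 dp, full precision carried).
Each pᵢ ln pᵢ term: 0.05556×(-2.89037)=-0.16058, 0.05556×(-2.89037)=-0.16058, 0.77778×(-0.25131)=-0.19547, 0.11111×(-2.19722)=-0.24414.
Sum = -0.76076, so H' = 0.761.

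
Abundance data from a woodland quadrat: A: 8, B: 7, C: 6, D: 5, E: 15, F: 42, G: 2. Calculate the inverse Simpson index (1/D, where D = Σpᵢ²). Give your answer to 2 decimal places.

3.33

Total N = 8+7+6+5+15+42+2 = 85, so the proportions are 0.094118, 0.082353, 0.070588, 0.058824, 0.176471, 0.494118, 0.023529 (working shown to 6 dp, full precision carried).
D = 0.094118² + 0.082353² + 0.070588² + 0.058824² + 0.176471² + 0.494118² + 0.023529² = 0.008858 + 0.006782 + 0.004983 + 0.003460 + 0.031142 + 0.244152 + 0.000554 = 0.299931.
So 1/D = 3.3341, i.e. 3.33 to 2 decimal places.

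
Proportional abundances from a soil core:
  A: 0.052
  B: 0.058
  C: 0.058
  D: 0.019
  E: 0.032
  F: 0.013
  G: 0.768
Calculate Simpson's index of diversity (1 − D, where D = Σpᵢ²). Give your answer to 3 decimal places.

D = 0.052² + 0.058² + 0.058² + 0.019² + 0.032² + 0.013² + 0.768² = 0.00270 + 0.00336 + 0.00336 + 0.00036 + 0.00102 + 0.00017 + 0.58982 = 0.60081 (working shown to 5 dp, full precision carried).
So 1 − D = 0.39919, i.e. 0.399 to 3 decimal places.

0.399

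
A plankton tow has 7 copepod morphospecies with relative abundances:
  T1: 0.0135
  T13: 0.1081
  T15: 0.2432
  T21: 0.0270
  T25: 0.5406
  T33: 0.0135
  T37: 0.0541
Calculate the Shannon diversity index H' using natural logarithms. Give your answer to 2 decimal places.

Each pᵢ ln pᵢ term (working shown to 4 dp, full precision carried): 0.0135×(-4.3051)=-0.0581, 0.1081×(-2.2247)=-0.2405, 0.2432×(-1.4139)=-0.3439, 0.027×(-3.6119)=-0.0975, 0.5406×(-0.6151)=-0.3325, 0.0135×(-4.3051)=-0.0581, 0.0541×(-2.9169)=-0.1578.
Sum = -1.2884, so H' = 1.29.

1.29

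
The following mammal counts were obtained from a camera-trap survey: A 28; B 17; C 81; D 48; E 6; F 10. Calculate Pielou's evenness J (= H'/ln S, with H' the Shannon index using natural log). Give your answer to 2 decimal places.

Total N = 28+17+81+48+6+10 = 190, so the proportions are 0.1474, 0.0895, 0.4263, 0.2526, 0.0316, 0.0526 (working shown to 4 dp, full precision carried).
H' = −Σ pᵢ ln pᵢ = −((-0.2822) + (-0.2160) + (-0.3635) + (-0.3476) + (-0.1091) + (-0.1550)) = 1.4733.
With S = 6 species, ln S = 1.7918, so J = 1.4733/1.7918 = 0.8223, i.e. 0.82 to 2 decimal places.

0.82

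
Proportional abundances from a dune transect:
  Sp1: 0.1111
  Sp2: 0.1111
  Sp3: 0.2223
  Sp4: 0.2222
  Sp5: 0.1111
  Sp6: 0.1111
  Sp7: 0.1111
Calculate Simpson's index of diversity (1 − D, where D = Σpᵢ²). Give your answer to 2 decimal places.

D = 0.1111² + 0.1111² + 0.2223² + 0.2222² + 0.1111² + 0.1111² + 0.1111² = 0.0123 + 0.0123 + 0.0494 + 0.0494 + 0.0123 + 0.0123 + 0.0123 = 0.1605 (working shown to 4 dp, full precision carried).
So 1 − D = 0.8395, i.e. 0.84 to 2 decimal places.

0.84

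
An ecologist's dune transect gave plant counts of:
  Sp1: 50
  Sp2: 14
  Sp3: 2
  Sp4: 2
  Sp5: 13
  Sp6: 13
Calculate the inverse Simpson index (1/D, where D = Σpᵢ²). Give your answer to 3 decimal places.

2.905

Total N = 50+14+2+2+13+13 = 94, so the proportions are 0.531915, 0.148936, 0.021277, 0.021277, 0.138298, 0.138298 (working shown to 6 dp, full precision carried).
D = 0.531915² + 0.148936² + 0.021277² + 0.021277² + 0.138298² + 0.138298² = 0.282933 + 0.022182 + 0.000453 + 0.000453 + 0.019126 + 0.019126 = 0.344273.
So 1/D = 2.90467, i.e. 2.905 to 3 decimal places.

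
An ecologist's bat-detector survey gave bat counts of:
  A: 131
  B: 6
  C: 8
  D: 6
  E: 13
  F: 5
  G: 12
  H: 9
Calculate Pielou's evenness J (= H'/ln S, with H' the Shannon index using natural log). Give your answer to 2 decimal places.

0.58

Total N = 131+6+8+6+13+5+12+9 = 190, so the proportions are 0.6895, 0.0316, 0.0421, 0.0316, 0.0684, 0.0263, 0.0632, 0.0474 (working shown to 4 dp, full precision carried).
H' = −Σ pᵢ ln pᵢ = −((-0.2564) + (-0.1091) + (-0.1334) + (-0.1091) + (-0.1835) + (-0.0957) + (-0.1744) + (-0.1445)) = 1.2061.
With S = 8 species, ln S = 2.0794, so J = 1.2061/2.0794 = 0.5800, i.e. 0.58 to 2 decimal places.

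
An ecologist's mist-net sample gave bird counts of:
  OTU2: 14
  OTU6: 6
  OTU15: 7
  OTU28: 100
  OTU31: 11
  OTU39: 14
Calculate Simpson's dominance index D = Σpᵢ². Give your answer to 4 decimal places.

Total N = 14+6+7+100+11+14 = 152, so the proportions are 0.092105, 0.039474, 0.046053, 0.657895, 0.072368, 0.092105 (working shown to 6 dp, full precision carried).
D = 0.092105² + 0.039474² + 0.046053² + 0.657895² + 0.072368² + 0.092105² = 0.008483 + 0.001558 + 0.002121 + 0.432825 + 0.005237 + 0.008483 = 0.458708.
To 4 decimal places, D = 0.4587.

0.4587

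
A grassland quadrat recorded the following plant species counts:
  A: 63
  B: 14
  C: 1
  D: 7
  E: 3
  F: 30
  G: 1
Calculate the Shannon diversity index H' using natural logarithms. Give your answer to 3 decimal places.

Total N = 63+14+1+7+3+30+1 = 119, so the proportions are 0.52941, 0.11765, 0.0084, 0.05882, 0.02521, 0.2521, 0.0084 (working shown to 5 dp, full precision carried).
Each pᵢ ln pᵢ term: 0.52941×(-0.63599)=-0.33670, 0.11765×(-2.14007)=-0.25177, 0.0084×(-4.77912)=-0.04016, 0.05882×(-2.83321)=-0.16666, 0.02521×(-3.68051)=-0.09279, 0.2521×(-1.37793)=-0.34738, 0.0084×(-4.77912)=-0.04016.
Sum = -1.27562, so H' = 1.276.

1.276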